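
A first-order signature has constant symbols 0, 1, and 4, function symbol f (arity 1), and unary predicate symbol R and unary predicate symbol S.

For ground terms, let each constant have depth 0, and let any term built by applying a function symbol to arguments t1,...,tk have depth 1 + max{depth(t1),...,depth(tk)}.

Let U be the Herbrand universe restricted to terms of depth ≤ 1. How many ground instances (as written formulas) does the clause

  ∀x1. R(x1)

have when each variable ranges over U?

6

Ground terms of depth ≤ 1:
  If N_k denotes the number of depth-≤k ground terms, the 3 constants give N_0 = 3, and each function symbol of arity r contributes N_{k-1}^r new terms at level k: N_k = 3 + N_{k-1}.
  N_0 = 3
  N_1 = 3 + 3 = 6
So there are 6 ground terms available for substitution.
The clause has 1 distinct variable (x1), which appears in the body. In the free term algebra distinct substitutions yield syntactically distinct ground instances.
Number of ground instances = 6.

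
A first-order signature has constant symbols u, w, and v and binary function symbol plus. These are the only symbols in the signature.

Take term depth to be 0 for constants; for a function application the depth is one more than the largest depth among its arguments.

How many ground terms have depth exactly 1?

9

Let N_k count ground terms of depth at most k. Each non-constant term of depth ≤ k is some function symbol applied to depth-≤(k−1) arguments, giving N_k = 3 + N_{k-1}^2.
N_0 = 3
N_1 = 3 + 3^2 = 12
Terms of depth exactly 1: N_1 − N_0 = 12 − 3 = 9.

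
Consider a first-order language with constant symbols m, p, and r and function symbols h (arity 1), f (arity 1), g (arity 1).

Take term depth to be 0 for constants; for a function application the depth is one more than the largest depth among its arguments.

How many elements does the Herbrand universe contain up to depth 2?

39

If N_k denotes the number of depth-≤k ground terms, the 3 constants give N_0 = 3, and each function symbol of arity r contributes N_{k-1}^r new terms at level k: N_k = 3 + N_{k-1} + N_{k-1} + N_{k-1}.
N_0 = 3
N_1 = 3 + 3 + 3 + 3 = 12
N_2 = 3 + 12 + 12 + 12 = 39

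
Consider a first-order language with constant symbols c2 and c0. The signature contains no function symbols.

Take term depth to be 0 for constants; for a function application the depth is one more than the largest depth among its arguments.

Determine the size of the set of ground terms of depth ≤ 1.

With no function symbols every ground term is a constant, so there are exactly 2 ground terms at every depth bound.
N_0 = 2
N_1 = 2
Explicitly: c2, c0.

2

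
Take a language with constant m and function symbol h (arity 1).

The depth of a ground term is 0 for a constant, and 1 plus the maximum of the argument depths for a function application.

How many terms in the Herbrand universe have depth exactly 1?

1

Count level by level. With function symbols h/1, the terms of depth ≤ k are the 1 constant together with each function applied to depth-≤(k−1) tuples, so N_k = 1 + N_{k-1}.
N_0 = 1
N_1 = 1 + 1 = 2
Terms of depth exactly 1: N_1 − N_0 = 2 − 1 = 1.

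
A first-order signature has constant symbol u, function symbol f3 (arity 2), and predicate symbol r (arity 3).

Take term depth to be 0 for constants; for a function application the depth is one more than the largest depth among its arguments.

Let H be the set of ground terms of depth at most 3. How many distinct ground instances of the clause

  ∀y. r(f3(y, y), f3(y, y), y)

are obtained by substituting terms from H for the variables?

26

Ground terms of depth ≤ 3:
  Let N_k = |{terms of depth ≤ k}|. Then N_0 = 1 and N_k = 1 + N_{k-1}^2 for k ≥ 1 (one summand per function symbol, arity giving the exponent).
  N_0 = 1
  N_1 = 1 + 1^2 = 2
  N_2 = 1 + 2^2 = 5
  N_3 = 1 + 5^2 = 26
So there are 26 ground terms available for substitution.
There is 1 variable to instantiate (y),  occurring in at least one literal, so different choices give different ground instances.
Number of ground instances = 26.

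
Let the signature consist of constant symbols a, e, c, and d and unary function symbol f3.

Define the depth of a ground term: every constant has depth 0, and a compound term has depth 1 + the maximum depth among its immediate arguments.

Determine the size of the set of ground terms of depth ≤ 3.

16

Count level by level. With function symbols f3/1, the terms of depth ≤ k are the 4 constants together with each function applied to depth-≤(k−1) tuples, so N_k = 4 + N_{k-1}.
N_0 = 4
N_1 = 4 + 4 = 8
N_2 = 4 + 8 = 12
N_3 = 4 + 12 = 16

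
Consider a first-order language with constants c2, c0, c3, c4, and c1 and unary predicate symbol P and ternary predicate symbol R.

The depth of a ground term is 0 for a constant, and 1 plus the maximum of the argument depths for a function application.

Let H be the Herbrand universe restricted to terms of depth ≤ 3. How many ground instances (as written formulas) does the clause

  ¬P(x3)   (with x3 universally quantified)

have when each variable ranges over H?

5

Ground terms of depth ≤ 3:
  With no function symbols every ground term is a constant, so there are exactly 5 ground terms at every depth bound.
  N_0 = 5
  N_1 = 5
  N_2 = 5
  N_3 = 5
  Explicitly: c2, c0, c3, c4, c1.
So there are 5 ground terms available for substitution.
The body mentions the single quantified variable x3; since ground terms form a free algebra, no two substitutions collapse to the same formula.
Number of ground instances = 5.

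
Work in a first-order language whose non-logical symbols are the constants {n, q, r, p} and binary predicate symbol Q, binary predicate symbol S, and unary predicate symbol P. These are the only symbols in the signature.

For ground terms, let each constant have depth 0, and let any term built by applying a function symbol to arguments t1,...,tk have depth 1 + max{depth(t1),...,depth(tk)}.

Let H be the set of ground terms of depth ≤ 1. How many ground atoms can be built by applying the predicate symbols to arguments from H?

36

First count ground terms of depth ≤ 1.
With no function symbols every ground term is a constant, so there are exactly 4 ground terms at every depth bound.
N_0 = 4
N_1 = 4
Explicitly: n, q, r, p.
So |H| = 4.
A ground atom is a predicate applied to a tuple of terms from H, so the count is the sum over predicates of |H|^arity:
  Q: 4^2 = 16;  S: 4^2 = 16;  P: 4
Total ground atoms: 16 + 16 + 4 = 36.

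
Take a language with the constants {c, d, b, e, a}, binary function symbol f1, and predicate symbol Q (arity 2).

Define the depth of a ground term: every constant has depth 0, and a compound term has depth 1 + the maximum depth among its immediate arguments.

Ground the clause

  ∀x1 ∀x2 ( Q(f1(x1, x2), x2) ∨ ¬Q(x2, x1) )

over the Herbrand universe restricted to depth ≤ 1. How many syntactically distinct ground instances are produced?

900

Ground terms of depth ≤ 1:
  Write N_k for the number of ground terms of depth ≤ k. A term of depth ≤ k is either a constant or a function symbol applied to arguments of depth ≤ k−1, so N_k = 5 + N_{k-1}^2.
  N_0 = 5
  N_1 = 5 + 5^2 = 30
So there are 30 ground terms available for substitution.
The clause has 2 distinct variables (x1, x2), each appearing in the body. In the free term algebra distinct substitutions yield syntactically distinct ground instances.
Number of ground instances = 30^2 = 900.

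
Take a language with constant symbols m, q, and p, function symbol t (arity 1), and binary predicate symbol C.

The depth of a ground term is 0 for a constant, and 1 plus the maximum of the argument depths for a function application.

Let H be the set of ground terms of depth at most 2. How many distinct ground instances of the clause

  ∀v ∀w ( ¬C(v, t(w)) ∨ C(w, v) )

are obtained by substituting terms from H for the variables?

81

Ground terms of depth ≤ 2:
  Let N_k count ground terms of depth at most k. Each non-constant term of depth ≤ k is some function symbol applied to depth-≤(k−1) arguments, giving N_k = 3 + N_{k-1}.
  N_0 = 3
  N_1 = 3 + 3 = 6
  N_2 = 3 + 6 = 9
  Explicitly: m, q, p, t(m), t(q), t(p), t(t(m)), t(t(q)), t(t(p)).
So there are 9 ground terms available for substitution.
There are 2 variables to instantiate (v, w), each occurring in at least one literal, so different choices give different ground instances.
Number of ground instances = 9^2 = 81.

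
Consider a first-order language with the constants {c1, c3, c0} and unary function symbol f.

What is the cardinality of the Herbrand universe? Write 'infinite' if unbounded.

infinite

The signature has at least one function symbol (f, arity 1) and at least one constant (c1).
Iterating f gives infinitely many distinct ground terms: c1, f(c1), f(f(c1)), ...
So the Herbrand universe is infinite.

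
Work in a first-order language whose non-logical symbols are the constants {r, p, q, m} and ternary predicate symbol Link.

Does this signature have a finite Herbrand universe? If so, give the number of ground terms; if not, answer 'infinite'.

There are no function symbols, so every ground term is one of the 4 constants.
The Herbrand universe is {r, p, q, m}, which is finite with 4 elements.

4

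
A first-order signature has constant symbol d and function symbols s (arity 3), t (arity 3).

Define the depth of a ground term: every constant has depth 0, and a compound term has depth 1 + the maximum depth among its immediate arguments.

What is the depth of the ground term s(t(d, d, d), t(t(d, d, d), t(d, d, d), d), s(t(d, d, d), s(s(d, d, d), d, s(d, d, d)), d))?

depth(t(d, d, d)) = 1 + max(0, 0, 0) = 1
depth(t(t(d, d, d), t(d, d, d), d)) = 1 + max(1, 1, 0) = 2
depth(s(d, d, d)) = 1 + max(0, 0, 0) = 1
depth(s(s(d, d, d), d, s(d, d, d))) = 1 + max(1, 0, 1) = 2
depth(s(t(d, d, d), s(s(d, d, d), d, s(d, d, d)), d)) = 1 + max(1, 2, 0) = 3
depth(s(t(d, d, d), t(t(d, d, d), t(d, d, d), d), s(t(d, d, d), s(s(d, d, d), d, s(d, d, d)), d))) = 1 + max(1, 2, 3) = 4

4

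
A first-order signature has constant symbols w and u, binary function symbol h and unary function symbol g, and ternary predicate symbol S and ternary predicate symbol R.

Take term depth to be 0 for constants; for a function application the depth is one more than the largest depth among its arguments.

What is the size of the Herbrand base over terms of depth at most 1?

First count ground terms of depth ≤ 1.
Let N_k = |{terms of depth ≤ k}|. Then N_0 = 2 and N_k = 2 + N_{k-1}^2 + N_{k-1} for k ≥ 1 (one summand per function symbol, arity giving the exponent).
N_0 = 2
N_1 = 2 + 2^2 + 2 = 8
Explicitly: w, u, h(w, w), h(w, u), h(u, w), h(u, u), g(w), g(u).
So |H| = 8.
Ground atoms are formed by filling each argument slot of a predicate with a term from H, so an r-ary predicate gives |H|^r atoms:
  S: 8^3 = 512;  R: 8^3 = 512
Total ground atoms: 512 + 512 = 1024.

1024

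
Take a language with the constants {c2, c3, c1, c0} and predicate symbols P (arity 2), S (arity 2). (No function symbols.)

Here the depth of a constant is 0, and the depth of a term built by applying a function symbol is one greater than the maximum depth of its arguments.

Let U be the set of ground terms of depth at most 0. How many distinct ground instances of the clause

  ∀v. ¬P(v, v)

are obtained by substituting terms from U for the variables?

4

Ground terms of depth ≤ 0:
  With no function symbols every ground term is a constant, so there are exactly 4 ground terms at every depth bound.
  N_0 = 4
  Explicitly: c2, c3, c1, c0.
So there are 4 ground terms available for substitution.
There is 1 variable to instantiate (v),  occurring in at least one literal, so different choices give different ground instances.
Number of ground instances = 4.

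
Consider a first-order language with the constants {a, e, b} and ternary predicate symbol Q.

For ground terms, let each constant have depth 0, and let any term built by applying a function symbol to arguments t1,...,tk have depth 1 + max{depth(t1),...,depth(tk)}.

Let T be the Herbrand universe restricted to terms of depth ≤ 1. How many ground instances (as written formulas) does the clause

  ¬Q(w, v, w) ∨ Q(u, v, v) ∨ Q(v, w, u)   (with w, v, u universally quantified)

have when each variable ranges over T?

Ground terms of depth ≤ 1:
  With no function symbols every ground term is a constant, so there are exactly 3 ground terms at every depth bound.
  N_0 = 3
  N_1 = 3
So there are 3 ground terms available for substitution.
The clause has 3 distinct variables (w, v, u), each appearing in the body. In the free term algebra distinct substitutions yield syntactically distinct ground instances.
Number of ground instances = 3^3 = 27.

27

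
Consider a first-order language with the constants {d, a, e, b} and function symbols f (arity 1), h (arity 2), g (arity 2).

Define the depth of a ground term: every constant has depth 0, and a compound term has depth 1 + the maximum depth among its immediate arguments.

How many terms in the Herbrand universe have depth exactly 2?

Count level by level. With function symbols f/1, h/2, g/2, the terms of depth ≤ k are the 4 constants together with each function applied to depth-≤(k−1) tuples, so N_k = 4 + N_{k-1} + N_{k-1}^2 + N_{k-1}^2.
N_0 = 4
N_1 = 4 + 4 + 4^2 + 4^2 = 40
N_2 = 4 + 40 + 40^2 + 40^2 = 3244
Terms of depth exactly 2: N_2 − N_1 = 3244 − 40 = 3204.

3204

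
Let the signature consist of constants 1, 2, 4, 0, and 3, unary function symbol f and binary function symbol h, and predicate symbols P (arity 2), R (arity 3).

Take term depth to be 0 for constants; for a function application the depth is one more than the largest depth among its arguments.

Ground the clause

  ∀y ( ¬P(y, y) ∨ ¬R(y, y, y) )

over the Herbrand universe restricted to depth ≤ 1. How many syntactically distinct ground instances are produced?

35

Ground terms of depth ≤ 1:
  Count level by level. With function symbols f/1, h/2, the terms of depth ≤ k are the 5 constants together with each function applied to depth-≤(k−1) tuples, so N_k = 5 + N_{k-1} + N_{k-1}^2.
  N_0 = 5
  N_1 = 5 + 5 + 5^2 = 35
So there are 35 ground terms available for substitution.
There is 1 variable to instantiate (y),  occurring in at least one literal, so different choices give different ground instances.
Number of ground instances = 35.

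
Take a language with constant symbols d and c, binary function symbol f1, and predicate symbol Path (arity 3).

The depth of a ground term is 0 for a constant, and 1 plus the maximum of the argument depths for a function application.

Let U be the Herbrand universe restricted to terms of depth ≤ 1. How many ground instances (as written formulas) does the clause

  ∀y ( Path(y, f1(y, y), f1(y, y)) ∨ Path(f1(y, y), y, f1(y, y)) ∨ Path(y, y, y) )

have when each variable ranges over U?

Ground terms of depth ≤ 1:
  Write N_k for the number of ground terms of depth ≤ k. A term of depth ≤ k is either a constant or a function symbol applied to arguments of depth ≤ k−1, so N_k = 2 + N_{k-1}^2.
  N_0 = 2
  N_1 = 2 + 2^2 = 6
  Explicitly: d, c, f1(d, d), f1(d, c), f1(c, d), f1(c, c).
So there are 6 ground terms available for substitution.
There is 1 variable to instantiate (y),  occurring in at least one literal, so different choices give different ground instances.
Number of ground instances = 6.

6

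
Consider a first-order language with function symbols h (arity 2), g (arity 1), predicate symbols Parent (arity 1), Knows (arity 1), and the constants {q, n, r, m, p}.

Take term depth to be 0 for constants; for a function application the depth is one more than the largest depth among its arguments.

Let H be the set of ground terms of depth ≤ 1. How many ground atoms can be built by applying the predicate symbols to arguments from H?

70

First count ground terms of depth ≤ 1.
If N_k denotes the number of depth-≤k ground terms, the 5 constants give N_0 = 5, and each function symbol of arity r contributes N_{k-1}^r new terms at level k: N_k = 5 + N_{k-1}^2 + N_{k-1}.
N_0 = 5
N_1 = 5 + 5^2 + 5 = 35
So |H| = 35.
A ground atom is a predicate applied to a tuple of terms from H, so the count is the sum over predicates of |H|^arity:
  Parent: 35;  Knows: 35
Total ground atoms: 35 + 35 = 70.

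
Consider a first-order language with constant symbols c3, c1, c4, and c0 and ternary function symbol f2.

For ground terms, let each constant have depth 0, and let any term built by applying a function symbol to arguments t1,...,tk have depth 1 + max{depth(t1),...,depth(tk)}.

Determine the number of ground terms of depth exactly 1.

64

Write N_k for the number of ground terms of depth ≤ k. A term of depth ≤ k is either a constant or a function symbol applied to arguments of depth ≤ k−1, so N_k = 4 + N_{k-1}^3.
N_0 = 4
N_1 = 4 + 4^3 = 68
Terms of depth exactly 1: N_1 − N_0 = 68 − 4 = 64.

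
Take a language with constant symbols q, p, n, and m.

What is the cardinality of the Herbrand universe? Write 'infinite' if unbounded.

There are no function symbols, so every ground term is one of the 4 constants.
The Herbrand universe is {q, p, n, m}, which is finite with 4 elements.

4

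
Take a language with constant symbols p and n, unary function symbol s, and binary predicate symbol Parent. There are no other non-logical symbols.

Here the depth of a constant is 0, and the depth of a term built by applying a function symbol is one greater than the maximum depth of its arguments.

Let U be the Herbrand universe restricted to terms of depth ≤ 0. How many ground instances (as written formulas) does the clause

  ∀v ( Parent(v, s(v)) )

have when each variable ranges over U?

2

Ground terms of depth ≤ 0:
  Count level by level. With function symbols s/1, the terms of depth ≤ k are the 2 constants together with each function applied to depth-≤(k−1) tuples, so N_k = 2 + N_{k-1}.
  N_0 = 2
So there are 2 ground terms available for substitution.
The variable v ranges independently over the available ground terms, and distinct assignments produce distinct instances.
Number of ground instances = 2.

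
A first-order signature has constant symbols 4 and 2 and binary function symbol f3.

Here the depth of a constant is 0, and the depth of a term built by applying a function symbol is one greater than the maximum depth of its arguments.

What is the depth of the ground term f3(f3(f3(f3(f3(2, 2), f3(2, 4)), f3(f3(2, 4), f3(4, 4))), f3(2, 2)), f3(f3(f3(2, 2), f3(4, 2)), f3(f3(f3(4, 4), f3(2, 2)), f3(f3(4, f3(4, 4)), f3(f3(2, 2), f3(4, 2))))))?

6

depth(f3(2, 2)) = 1 + max(0, 0) = 1
depth(f3(2, 4)) = 1 + max(0, 0) = 1
depth(f3(f3(2, 2), f3(2, 4))) = 1 + max(1, 1) = 2
depth(f3(4, 4)) = 1 + max(0, 0) = 1
depth(f3(f3(2, 4), f3(4, 4))) = 1 + max(1, 1) = 2
depth(f3(f3(f3(2, 2), f3(2, 4)), f3(f3(2, 4), f3(4, 4)))) = 1 + max(2, 2) = 3
depth(f3(f3(f3(f3(2, 2), f3(2, 4)), f3(f3(2, 4), f3(4, 4))), f3(2, 2))) = 1 + max(3, 1) = 4
depth(f3(4, 2)) = 1 + max(0, 0) = 1
depth(f3(f3(2, 2), f3(4, 2))) = 1 + max(1, 1) = 2
depth(f3(f3(4, 4), f3(2, 2))) = 1 + max(1, 1) = 2
depth(f3(4, f3(4, 4))) = 1 + max(0, 1) = 2
depth(f3(f3(4, f3(4, 4)), f3(f3(2, 2), f3(4, 2)))) = 1 + max(2, 2) = 3
depth(f3(f3(f3(4, 4), f3(2, 2)), f3(f3(4, f3(4, 4)), f3(f3(2, 2), f3(4, 2))))) = 1 + max(2, 3) = 4
depth(f3(f3(f3(2, 2), f3(4, 2)), f3(f3(f3(4, 4), f3(2, 2)), f3(f3(4, f3(4, 4)), f3(f3(2, 2), f3(4, 2)))))) = 1 + max(2, 4) = 5
depth(f3(f3(f3(f3(f3(2, 2), f3(2, 4)), f3(f3(2, 4), f3(4, 4))), f3(2, 2)), f3(f3(f3(2, 2), f3(4, 2)), f3(f3(f3(4, 4), f3(2, 2)), f3(f3(4, f3(4, 4)), f3(f3(2, 2), f3(4, 2))))))) = 1 + max(4, 5) = 6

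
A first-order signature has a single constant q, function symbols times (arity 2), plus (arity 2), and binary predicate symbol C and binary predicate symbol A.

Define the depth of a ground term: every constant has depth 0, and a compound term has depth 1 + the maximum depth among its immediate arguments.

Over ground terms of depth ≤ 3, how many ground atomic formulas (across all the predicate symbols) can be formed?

First count ground terms of depth ≤ 3.
Write N_k for the number of ground terms of depth ≤ k. A term of depth ≤ k is either a constant or a function symbol applied to arguments of depth ≤ k−1, so N_k = 1 + N_{k-1}^2 + N_{k-1}^2.
N_0 = 1
N_1 = 1 + 1^2 + 1^2 = 3
N_2 = 1 + 3^2 + 3^2 = 19
N_3 = 1 + 19^2 + 19^2 = 723
So |H| = 723.
Ground atoms are formed by filling each argument slot of a predicate with a term from H, so an r-ary predicate gives |H|^r atoms:
  C: 723^2 = 522729;  A: 723^2 = 522729
Total ground atoms: 522729 + 522729 = 1045458.

1045458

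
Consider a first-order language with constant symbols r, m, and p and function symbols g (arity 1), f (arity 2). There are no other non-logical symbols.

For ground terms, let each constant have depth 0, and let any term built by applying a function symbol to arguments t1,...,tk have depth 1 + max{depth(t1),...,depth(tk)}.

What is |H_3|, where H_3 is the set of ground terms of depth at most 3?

59295

Let N_k count ground terms of depth at most k. Each non-constant term of depth ≤ k is some function symbol applied to depth-≤(k−1) arguments, giving N_k = 3 + N_{k-1} + N_{k-1}^2.
N_0 = 3
N_1 = 3 + 3 + 3^2 = 15
N_2 = 3 + 15 + 15^2 = 243
N_3 = 3 + 243 + 243^2 = 59295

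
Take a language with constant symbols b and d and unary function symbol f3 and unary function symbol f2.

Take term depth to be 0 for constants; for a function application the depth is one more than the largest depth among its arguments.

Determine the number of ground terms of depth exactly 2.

8

Let N_k count ground terms of depth at most k. Each non-constant term of depth ≤ k is some function symbol applied to depth-≤(k−1) arguments, giving N_k = 2 + N_{k-1} + N_{k-1}.
N_0 = 2
N_1 = 2 + 2 + 2 = 6
N_2 = 2 + 6 + 6 = 14
Terms of depth exactly 2: N_2 − N_1 = 14 − 6 = 8.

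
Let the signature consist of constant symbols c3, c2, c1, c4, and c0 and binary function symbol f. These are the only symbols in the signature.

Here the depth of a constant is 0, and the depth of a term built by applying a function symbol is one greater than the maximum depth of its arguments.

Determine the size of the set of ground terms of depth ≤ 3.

Write N_k for the number of ground terms of depth ≤ k. A term of depth ≤ k is either a constant or a function symbol applied to arguments of depth ≤ k−1, so N_k = 5 + N_{k-1}^2.
N_0 = 5
N_1 = 5 + 5^2 = 30
N_2 = 5 + 30^2 = 905
N_3 = 5 + 905^2 = 819030

819030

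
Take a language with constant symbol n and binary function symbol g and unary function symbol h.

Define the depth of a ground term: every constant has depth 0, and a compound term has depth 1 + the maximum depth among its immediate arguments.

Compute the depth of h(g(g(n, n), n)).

3

depth(g(n, n)) = 1 + max(0, 0) = 1
depth(g(g(n, n), n)) = 1 + max(1, 0) = 2
depth(h(g(g(n, n), n))) = 1 + depth(g(g(n, n), n)) = 1 + 2 = 3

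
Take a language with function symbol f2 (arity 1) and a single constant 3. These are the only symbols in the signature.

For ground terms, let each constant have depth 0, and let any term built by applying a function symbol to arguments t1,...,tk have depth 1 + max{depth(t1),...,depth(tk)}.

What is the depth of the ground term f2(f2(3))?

2

depth(f2(3)) = 1 + depth(3) = 1 + 0 = 1
depth(f2(f2(3))) = 1 + depth(f2(3)) = 1 + 1 = 2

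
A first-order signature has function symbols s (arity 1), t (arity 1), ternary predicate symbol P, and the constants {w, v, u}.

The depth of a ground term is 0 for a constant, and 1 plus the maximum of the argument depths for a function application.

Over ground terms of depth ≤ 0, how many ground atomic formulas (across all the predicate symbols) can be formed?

27

First count ground terms of depth ≤ 0.
If N_k denotes the number of depth-≤k ground terms, the 3 constants give N_0 = 3, and each function symbol of arity r contributes N_{k-1}^r new terms at level k: N_k = 3 + N_{k-1} + N_{k-1}.
N_0 = 3
Explicitly: w, v, u.
So |H| = 3.
For each predicate symbol, the number of ground atoms is |H| raised to its arity; summing:
  P: 3^3 = 27
Total ground atoms: 27.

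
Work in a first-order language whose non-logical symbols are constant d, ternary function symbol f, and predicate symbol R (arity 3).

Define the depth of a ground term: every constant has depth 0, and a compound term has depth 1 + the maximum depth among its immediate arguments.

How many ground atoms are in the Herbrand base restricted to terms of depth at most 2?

729

First count ground terms of depth ≤ 2.
Write N_k for the number of ground terms of depth ≤ k. A term of depth ≤ k is either a constant or a function symbol applied to arguments of depth ≤ k−1, so N_k = 1 + N_{k-1}^3.
N_0 = 1
N_1 = 1 + 1^3 = 2
N_2 = 1 + 2^3 = 9
So |H| = 9.
For each predicate symbol, the number of ground atoms is |H| raised to its arity; summing:
  R: 9^3 = 729
Total ground atoms: 729.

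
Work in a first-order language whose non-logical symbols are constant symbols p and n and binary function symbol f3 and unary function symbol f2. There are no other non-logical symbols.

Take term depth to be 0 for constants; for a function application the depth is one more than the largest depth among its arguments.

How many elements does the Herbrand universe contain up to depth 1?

8

If N_k denotes the number of depth-≤k ground terms, the 2 constants give N_0 = 2, and each function symbol of arity r contributes N_{k-1}^r new terms at level k: N_k = 2 + N_{k-1}^2 + N_{k-1}.
N_0 = 2
N_1 = 2 + 2^2 + 2 = 8
Explicitly: p, n, f3(p, p), f3(p, n), f3(n, p), f3(n, n), f2(p), f2(n).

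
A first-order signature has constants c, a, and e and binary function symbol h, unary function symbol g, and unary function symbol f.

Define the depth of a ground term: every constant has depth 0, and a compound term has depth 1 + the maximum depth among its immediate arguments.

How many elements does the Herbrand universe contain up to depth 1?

18

Write N_k for the number of ground terms of depth ≤ k. A term of depth ≤ k is either a constant or a function symbol applied to arguments of depth ≤ k−1, so N_k = 3 + N_{k-1}^2 + N_{k-1} + N_{k-1}.
N_0 = 3
N_1 = 3 + 3^2 + 3 + 3 = 18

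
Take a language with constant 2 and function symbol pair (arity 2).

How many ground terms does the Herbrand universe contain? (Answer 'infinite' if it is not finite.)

The signature has at least one function symbol (pair, arity 2) and at least one constant (2).
Iterating pair gives infinitely many distinct ground terms: 2, pair(2, 2), pair(pair(2, 2), pair(2, 2)), ...
So the Herbrand universe is infinite.

infinite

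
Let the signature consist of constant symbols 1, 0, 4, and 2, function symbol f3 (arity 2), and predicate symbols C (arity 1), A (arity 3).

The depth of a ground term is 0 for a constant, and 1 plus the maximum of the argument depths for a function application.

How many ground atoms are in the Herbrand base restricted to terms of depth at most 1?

8020

First count ground terms of depth ≤ 1.
Write N_k for the number of ground terms of depth ≤ k. A term of depth ≤ k is either a constant or a function symbol applied to arguments of depth ≤ k−1, so N_k = 4 + N_{k-1}^2.
N_0 = 4
N_1 = 4 + 4^2 = 20
So |H| = 20.
For each predicate symbol, the number of ground atoms is |H| raised to its arity; summing:
  C: 20;  A: 20^3 = 8000
Total ground atoms: 20 + 8000 = 8020.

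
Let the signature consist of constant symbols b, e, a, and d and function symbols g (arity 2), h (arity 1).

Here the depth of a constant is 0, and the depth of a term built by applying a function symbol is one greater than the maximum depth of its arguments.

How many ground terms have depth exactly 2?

Let N_k count ground terms of depth at most k. Each non-constant term of depth ≤ k is some function symbol applied to depth-≤(k−1) arguments, giving N_k = 4 + N_{k-1}^2 + N_{k-1}.
N_0 = 4
N_1 = 4 + 4^2 + 4 = 24
N_2 = 4 + 24^2 + 24 = 604
Terms of depth exactly 2: N_2 − N_1 = 604 − 24 = 580.

580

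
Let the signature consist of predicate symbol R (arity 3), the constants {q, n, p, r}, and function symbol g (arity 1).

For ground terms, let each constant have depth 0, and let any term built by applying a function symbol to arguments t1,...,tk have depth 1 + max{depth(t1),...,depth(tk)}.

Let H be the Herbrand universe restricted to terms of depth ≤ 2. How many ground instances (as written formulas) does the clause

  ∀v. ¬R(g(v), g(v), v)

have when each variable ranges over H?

12

Ground terms of depth ≤ 2:
  Count level by level. With function symbols g/1, the terms of depth ≤ k are the 4 constants together with each function applied to depth-≤(k−1) tuples, so N_k = 4 + N_{k-1}.
  N_0 = 4
  N_1 = 4 + 4 = 8
  N_2 = 4 + 8 = 12
So there are 12 ground terms available for substitution.
There is 1 variable to instantiate (v),  occurring in at least one literal, so different choices give different ground instances.
Number of ground instances = 12.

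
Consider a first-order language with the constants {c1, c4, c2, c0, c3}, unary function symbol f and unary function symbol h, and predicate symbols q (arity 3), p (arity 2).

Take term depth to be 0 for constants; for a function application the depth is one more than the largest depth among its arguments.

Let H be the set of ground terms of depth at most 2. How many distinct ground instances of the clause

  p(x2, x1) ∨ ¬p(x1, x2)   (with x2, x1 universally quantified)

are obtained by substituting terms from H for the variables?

Ground terms of depth ≤ 2:
  If N_k denotes the number of depth-≤k ground terms, the 5 constants give N_0 = 5, and each function symbol of arity r contributes N_{k-1}^r new terms at level k: N_k = 5 + N_{k-1} + N_{k-1}.
  N_0 = 5
  N_1 = 5 + 5 + 5 = 15
  N_2 = 5 + 15 + 15 = 35
So there are 35 ground terms available for substitution.
There are 2 variables to instantiate (x2, x1), each occurring in at least one literal, so different choices give different ground instances.
Number of ground instances = 35^2 = 1225.

1225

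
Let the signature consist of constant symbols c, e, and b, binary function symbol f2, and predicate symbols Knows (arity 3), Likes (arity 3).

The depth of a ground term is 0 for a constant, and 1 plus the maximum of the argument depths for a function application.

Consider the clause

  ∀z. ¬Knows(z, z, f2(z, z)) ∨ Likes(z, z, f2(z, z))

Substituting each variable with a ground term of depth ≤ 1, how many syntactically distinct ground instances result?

12

Ground terms of depth ≤ 1:
  Let N_k count ground terms of depth at most k. Each non-constant term of depth ≤ k is some function symbol applied to depth-≤(k−1) arguments, giving N_k = 3 + N_{k-1}^2.
  N_0 = 3
  N_1 = 3 + 3^2 = 12
So there are 12 ground terms available for substitution.
There is 1 variable to instantiate (z),  occurring in at least one literal, so different choices give different ground instances.
Number of ground instances = 12.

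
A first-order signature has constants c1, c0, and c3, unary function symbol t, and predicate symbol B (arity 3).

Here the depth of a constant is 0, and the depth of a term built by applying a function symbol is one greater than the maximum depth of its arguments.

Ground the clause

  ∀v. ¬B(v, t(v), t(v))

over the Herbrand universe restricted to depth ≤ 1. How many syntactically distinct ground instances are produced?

6

Ground terms of depth ≤ 1:
  Write N_k for the number of ground terms of depth ≤ k. A term of depth ≤ k is either a constant or a function symbol applied to arguments of depth ≤ k−1, so N_k = 3 + N_{k-1}.
  N_0 = 3
  N_1 = 3 + 3 = 6
  Explicitly: c1, c0, c3, t(c1), t(c0), t(c3).
So there are 6 ground terms available for substitution.
The body mentions the single quantified variable v; since ground terms form a free algebra, no two substitutions collapse to the same formula.
Number of ground instances = 6.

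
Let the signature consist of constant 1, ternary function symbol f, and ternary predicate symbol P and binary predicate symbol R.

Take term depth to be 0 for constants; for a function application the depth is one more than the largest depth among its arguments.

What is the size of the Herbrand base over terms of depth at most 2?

810

First count ground terms of depth ≤ 2.
Write N_k for the number of ground terms of depth ≤ k. A term of depth ≤ k is either a constant or a function symbol applied to arguments of depth ≤ k−1, so N_k = 1 + N_{k-1}^3.
N_0 = 1
N_1 = 1 + 1^3 = 2
N_2 = 1 + 2^3 = 9
Explicitly: 1, f(1, 1, 1), f(1, 1, f(1, 1, 1)), f(1, f(1, 1, 1), 1), f(1, f(1, 1, 1), f(1, 1, 1)), f(f(1, 1, 1), 1, 1), f(f(1, 1, 1), 1, f(1, 1, 1)), f(f(1, 1, 1), f(1, 1, 1), 1), f(f(1, 1, 1), f(1, 1, 1), f(1, 1, 1)).
So |H| = 9.
For each predicate symbol, the number of ground atoms is |H| raised to its arity; summing:
  P: 9^3 = 729;  R: 9^2 = 81
Total ground atoms: 729 + 81 = 810.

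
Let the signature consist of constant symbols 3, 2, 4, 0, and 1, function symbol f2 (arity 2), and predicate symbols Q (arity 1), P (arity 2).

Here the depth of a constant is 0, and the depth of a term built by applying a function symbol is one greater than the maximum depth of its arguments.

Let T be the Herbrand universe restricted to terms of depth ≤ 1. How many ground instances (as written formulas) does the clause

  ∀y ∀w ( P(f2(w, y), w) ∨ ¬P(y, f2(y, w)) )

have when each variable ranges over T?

Ground terms of depth ≤ 1:
  Let N_k = |{terms of depth ≤ k}|. Then N_0 = 5 and N_k = 5 + N_{k-1}^2 for k ≥ 1 (one summand per function symbol, arity giving the exponent).
  N_0 = 5
  N_1 = 5 + 5^2 = 30
So there are 30 ground terms available for substitution.
Each of y, w ranges independently over the available ground terms, and distinct assignments produce distinct instances.
Number of ground instances = 30^2 = 900.

900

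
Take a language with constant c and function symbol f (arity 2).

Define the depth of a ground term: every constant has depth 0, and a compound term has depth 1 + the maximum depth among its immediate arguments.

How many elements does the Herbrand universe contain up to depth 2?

5

Count level by level. With function symbols f/2, the terms of depth ≤ k are the 1 constant together with each function applied to depth-≤(k−1) tuples, so N_k = 1 + N_{k-1}^2.
N_0 = 1
N_1 = 1 + 1^2 = 2
N_2 = 1 + 2^2 = 5
Explicitly: c, f(c, c), f(c, f(c, c)), f(f(c, c), c), f(f(c, c), f(c, c)).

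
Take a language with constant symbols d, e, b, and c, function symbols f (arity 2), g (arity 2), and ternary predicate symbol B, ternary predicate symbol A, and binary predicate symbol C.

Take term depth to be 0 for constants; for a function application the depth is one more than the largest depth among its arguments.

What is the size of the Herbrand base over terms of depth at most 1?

94608

First count ground terms of depth ≤ 1.
Write N_k for the number of ground terms of depth ≤ k. A term of depth ≤ k is either a constant or a function symbol applied to arguments of depth ≤ k−1, so N_k = 4 + N_{k-1}^2 + N_{k-1}^2.
N_0 = 4
N_1 = 4 + 4^2 + 4^2 = 36
So |H| = 36.
Ground atoms are formed by filling each argument slot of a predicate with a term from H, so an r-ary predicate gives |H|^r atoms:
  B: 36^3 = 46656;  A: 36^3 = 46656;  C: 36^2 = 1296
Total ground atoms: 46656 + 46656 + 1296 = 94608.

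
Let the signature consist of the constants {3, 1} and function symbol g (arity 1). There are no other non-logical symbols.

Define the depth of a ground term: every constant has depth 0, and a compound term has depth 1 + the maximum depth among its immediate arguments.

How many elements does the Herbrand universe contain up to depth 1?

4

If N_k denotes the number of depth-≤k ground terms, the 2 constants give N_0 = 2, and each function symbol of arity r contributes N_{k-1}^r new terms at level k: N_k = 2 + N_{k-1}.
N_0 = 2
N_1 = 2 + 2 = 4
Explicitly: 3, 1, g(3), g(1).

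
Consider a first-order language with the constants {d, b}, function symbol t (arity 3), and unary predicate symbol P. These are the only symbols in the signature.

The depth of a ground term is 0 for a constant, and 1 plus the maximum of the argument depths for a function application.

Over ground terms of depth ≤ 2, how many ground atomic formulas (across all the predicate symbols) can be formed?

First count ground terms of depth ≤ 2.
Let N_k count ground terms of depth at most k. Each non-constant term of depth ≤ k is some function symbol applied to depth-≤(k−1) arguments, giving N_k = 2 + N_{k-1}^3.
N_0 = 2
N_1 = 2 + 2^3 = 10
N_2 = 2 + 10^3 = 1002
So |H| = 1002.
Ground atoms are formed by filling each argument slot of a predicate with a term from H, so an r-ary predicate gives |H|^r atoms:
  P: 1002
Total ground atoms: 1002.

1002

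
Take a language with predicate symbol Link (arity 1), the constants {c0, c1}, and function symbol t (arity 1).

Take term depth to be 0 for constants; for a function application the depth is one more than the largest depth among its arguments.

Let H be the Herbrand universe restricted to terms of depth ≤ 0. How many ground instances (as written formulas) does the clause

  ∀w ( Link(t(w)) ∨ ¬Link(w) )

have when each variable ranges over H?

Ground terms of depth ≤ 0:
  If N_k denotes the number of depth-≤k ground terms, the 2 constants give N_0 = 2, and each function symbol of arity r contributes N_{k-1}^r new terms at level k: N_k = 2 + N_{k-1}.
  N_0 = 2
  Explicitly: c0, c1.
So there are 2 ground terms available for substitution.
The variable w ranges independently over the available ground terms, and distinct assignments produce distinct instances.
Number of ground instances = 2.

2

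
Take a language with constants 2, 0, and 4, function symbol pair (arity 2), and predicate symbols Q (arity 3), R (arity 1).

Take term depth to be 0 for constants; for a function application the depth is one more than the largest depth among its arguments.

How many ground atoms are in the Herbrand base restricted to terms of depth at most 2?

First count ground terms of depth ≤ 2.
Let N_k count ground terms of depth at most k. Each non-constant term of depth ≤ k is some function symbol applied to depth-≤(k−1) arguments, giving N_k = 3 + N_{k-1}^2.
N_0 = 3
N_1 = 3 + 3^2 = 12
N_2 = 3 + 12^2 = 147
So |H| = 147.
Ground atoms are formed by filling each argument slot of a predicate with a term from H, so an r-ary predicate gives |H|^r atoms:
  Q: 147^3 = 3176523;  R: 147
Total ground atoms: 3176523 + 147 = 3176670.

3176670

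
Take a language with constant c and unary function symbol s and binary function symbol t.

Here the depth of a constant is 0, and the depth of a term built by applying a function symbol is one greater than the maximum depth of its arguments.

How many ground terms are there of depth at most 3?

If N_k denotes the number of depth-≤k ground terms, the 1 constant gives N_0 = 1, and each function symbol of arity r contributes N_{k-1}^r new terms at level k: N_k = 1 + N_{k-1} + N_{k-1}^2.
N_0 = 1
N_1 = 1 + 1 + 1^2 = 3
N_2 = 1 + 3 + 3^2 = 13
N_3 = 1 + 13 + 13^2 = 183

183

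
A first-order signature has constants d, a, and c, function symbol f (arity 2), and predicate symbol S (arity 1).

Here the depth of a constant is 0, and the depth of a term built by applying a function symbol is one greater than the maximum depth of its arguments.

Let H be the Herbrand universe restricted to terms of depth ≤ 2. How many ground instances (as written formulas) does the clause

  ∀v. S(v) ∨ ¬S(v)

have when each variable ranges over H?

Ground terms of depth ≤ 2:
  Let N_k = |{terms of depth ≤ k}|. Then N_0 = 3 and N_k = 3 + N_{k-1}^2 for k ≥ 1 (one summand per function symbol, arity giving the exponent).
  N_0 = 3
  N_1 = 3 + 3^2 = 12
  N_2 = 3 + 12^2 = 147
So there are 147 ground terms available for substitution.
There is 1 variable to instantiate (v),  occurring in at least one literal, so different choices give different ground instances.
Number of ground instances = 147.

147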